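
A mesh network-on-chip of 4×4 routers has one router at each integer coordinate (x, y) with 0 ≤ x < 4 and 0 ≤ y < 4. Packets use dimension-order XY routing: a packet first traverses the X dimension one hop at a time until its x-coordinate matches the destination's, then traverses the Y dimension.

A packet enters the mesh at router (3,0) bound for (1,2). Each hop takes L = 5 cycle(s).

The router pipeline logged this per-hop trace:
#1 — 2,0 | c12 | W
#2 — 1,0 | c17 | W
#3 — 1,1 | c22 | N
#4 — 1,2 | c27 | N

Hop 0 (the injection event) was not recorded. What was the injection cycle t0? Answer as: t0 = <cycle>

The first recorded entry is hop 1 at cycle 12.
Therefore t0 = 12 − L = 7.

t0 = 7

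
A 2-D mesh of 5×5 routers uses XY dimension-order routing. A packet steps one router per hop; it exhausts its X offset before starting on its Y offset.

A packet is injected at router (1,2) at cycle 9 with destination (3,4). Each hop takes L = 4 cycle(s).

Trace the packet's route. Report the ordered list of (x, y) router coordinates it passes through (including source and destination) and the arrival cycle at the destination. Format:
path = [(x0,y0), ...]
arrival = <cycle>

path = [(1,2), (2,2), (3,2), (3,3), (3,4)]
arrival = 25

hop 0: (1,2) @ cyc 9
hop 1: (2,2) @ cyc 13  [E]
hop 2: (3,2) @ cyc 17  [E]
hop 3: (3,3) @ cyc 21  [N]
hop 4: (3,4) @ cyc 25  [N]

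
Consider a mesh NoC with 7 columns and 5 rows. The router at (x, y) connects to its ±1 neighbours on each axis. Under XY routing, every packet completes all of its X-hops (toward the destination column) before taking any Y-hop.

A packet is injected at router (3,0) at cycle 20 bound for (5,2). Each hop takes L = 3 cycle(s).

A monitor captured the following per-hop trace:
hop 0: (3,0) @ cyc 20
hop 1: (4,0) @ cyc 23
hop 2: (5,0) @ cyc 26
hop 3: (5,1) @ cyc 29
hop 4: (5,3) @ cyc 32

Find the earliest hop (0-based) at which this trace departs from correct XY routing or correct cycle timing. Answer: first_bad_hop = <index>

[1] (+1,+0) / 3c ⇒ ok
[2] (+1,+0) / 3c ⇒ ok
[3] (+0,+1) / 3c ⇒ ok
[4] (+0,+2) / 3c ⇒ BAD: non-unit step

first_bad_hop = 4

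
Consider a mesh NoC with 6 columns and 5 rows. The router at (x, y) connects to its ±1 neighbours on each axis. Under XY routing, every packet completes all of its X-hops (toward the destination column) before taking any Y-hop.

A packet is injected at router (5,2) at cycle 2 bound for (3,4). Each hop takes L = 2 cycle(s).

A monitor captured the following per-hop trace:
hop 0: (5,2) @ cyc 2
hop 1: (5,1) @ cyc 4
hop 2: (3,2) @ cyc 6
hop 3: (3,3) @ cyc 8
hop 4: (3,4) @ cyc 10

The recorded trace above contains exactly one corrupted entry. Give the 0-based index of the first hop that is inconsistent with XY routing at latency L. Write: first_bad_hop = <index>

  1: Δx=+0 Δy=-1 Δt=2 [BAD: Y-move but x=5≠3]

first_bad_hop = 1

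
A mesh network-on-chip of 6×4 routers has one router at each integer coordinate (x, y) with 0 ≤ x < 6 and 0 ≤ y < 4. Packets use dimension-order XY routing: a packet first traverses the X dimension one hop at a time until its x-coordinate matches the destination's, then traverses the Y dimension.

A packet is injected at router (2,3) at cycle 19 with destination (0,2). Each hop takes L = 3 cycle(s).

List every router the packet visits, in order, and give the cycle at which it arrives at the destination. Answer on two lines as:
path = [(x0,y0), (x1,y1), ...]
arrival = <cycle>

#0 — 2,3 | c19
#1 — 1,3 | c22 | W
#2 — 0,3 | c25 | W
#3 — 0,2 | c28 | S

path = [(2,3), (1,3), (0,3), (0,2)]
arrival = 28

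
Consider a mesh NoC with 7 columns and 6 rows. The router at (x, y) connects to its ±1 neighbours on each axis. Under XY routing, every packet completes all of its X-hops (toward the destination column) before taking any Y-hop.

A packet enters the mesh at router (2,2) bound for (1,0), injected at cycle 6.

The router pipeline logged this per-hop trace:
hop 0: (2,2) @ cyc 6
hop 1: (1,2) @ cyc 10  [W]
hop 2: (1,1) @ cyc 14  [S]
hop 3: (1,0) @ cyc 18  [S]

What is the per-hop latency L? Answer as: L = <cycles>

Between hops 0 and 1 the cycle counter advances 10 − 6 = 4.
Per-hop latency L = Δcyc = 4.

L = 4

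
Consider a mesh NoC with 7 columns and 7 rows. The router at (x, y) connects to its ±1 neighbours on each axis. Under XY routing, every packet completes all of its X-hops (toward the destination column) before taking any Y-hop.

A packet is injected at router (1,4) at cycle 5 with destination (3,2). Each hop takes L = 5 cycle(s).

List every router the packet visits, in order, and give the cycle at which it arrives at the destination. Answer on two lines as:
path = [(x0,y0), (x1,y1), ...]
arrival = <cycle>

[0] x=1 y=4 t=5
[1] x=2 y=4 t=10 →E
[2] x=3 y=4 t=15 →E
[3] x=3 y=3 t=20 →S
[4] x=3 y=2 t=25 →S

path = [(1,4), (2,4), (3,4), (3,3), (3,2)]
arrival = 25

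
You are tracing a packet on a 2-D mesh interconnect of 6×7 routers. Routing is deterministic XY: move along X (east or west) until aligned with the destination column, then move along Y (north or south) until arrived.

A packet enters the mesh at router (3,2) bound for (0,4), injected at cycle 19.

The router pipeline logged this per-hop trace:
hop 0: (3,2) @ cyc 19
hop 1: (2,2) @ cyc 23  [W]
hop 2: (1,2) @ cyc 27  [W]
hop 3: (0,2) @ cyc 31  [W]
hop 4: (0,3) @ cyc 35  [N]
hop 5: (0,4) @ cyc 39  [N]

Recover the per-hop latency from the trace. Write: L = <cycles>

L = 4

Δcyc across hop 0→1: 23 − 19 = 4.
One hop costs L cycles, so L = 4.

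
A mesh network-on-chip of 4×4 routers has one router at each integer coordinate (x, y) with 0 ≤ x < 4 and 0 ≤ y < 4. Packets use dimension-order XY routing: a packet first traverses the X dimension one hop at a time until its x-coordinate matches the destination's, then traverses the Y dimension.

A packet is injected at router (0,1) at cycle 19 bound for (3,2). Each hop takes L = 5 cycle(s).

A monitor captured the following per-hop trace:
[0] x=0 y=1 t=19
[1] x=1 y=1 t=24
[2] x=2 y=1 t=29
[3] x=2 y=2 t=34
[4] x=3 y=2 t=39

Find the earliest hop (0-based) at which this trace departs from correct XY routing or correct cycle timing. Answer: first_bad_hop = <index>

  1: Δx=+1 Δy=+0 Δt=5 [ok]
  2: Δx=+1 Δy=+0 Δt=5 [ok]
  3: Δx=+0 Δy=+1 Δt=5 [BAD: Y-move but x=2≠3]

first_bad_hop = 3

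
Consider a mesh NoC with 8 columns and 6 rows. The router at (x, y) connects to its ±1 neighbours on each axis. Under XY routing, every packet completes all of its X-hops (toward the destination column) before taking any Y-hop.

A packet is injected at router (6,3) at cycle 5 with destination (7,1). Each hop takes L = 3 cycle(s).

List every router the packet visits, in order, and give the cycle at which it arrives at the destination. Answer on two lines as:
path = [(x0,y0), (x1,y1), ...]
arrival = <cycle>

path = [(6,3), (7,3), (7,2), (7,1)]
arrival = 14

[0] x=6 y=3 t=5
[1] x=7 y=3 t=8 →E
[2] x=7 y=2 t=11 →S
[3] x=7 y=1 t=14 →S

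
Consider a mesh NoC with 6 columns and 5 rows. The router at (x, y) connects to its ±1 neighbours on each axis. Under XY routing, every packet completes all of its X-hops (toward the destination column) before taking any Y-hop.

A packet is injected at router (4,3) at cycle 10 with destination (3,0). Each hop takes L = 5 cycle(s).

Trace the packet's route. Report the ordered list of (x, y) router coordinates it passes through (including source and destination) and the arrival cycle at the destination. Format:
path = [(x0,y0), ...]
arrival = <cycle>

path = [(4,3), (3,3), (3,2), (3,1), (3,0)]
arrival = 30

t=10: at (4,3)
t=15: at (3,3) after W
t=20: at (3,2) after S
t=25: at (3,1) after S
t=30: at (3,0) after S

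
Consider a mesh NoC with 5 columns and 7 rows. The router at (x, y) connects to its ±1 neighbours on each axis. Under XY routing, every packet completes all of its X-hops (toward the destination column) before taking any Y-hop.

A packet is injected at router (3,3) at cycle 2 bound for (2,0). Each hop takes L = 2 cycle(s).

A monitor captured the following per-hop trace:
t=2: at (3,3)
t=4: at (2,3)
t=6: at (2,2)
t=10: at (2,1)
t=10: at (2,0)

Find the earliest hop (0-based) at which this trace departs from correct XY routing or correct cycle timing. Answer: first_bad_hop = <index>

first_bad_hop = 3

  1: Δx=-1 Δy=+0 Δt=2 [ok]
  2: Δx=+0 Δy=-1 Δt=2 [ok]
  3: Δx=+0 Δy=-1 Δt=4 [BAD: Δcyc=4≠L]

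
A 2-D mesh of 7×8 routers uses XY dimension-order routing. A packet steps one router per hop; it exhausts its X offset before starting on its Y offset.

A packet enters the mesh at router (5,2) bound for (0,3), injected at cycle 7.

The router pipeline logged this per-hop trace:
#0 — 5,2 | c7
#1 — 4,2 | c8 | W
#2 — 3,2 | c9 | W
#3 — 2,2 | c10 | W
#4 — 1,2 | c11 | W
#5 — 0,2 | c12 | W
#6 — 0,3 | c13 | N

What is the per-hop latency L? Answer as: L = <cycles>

From hop 0 (7) to hop 1 (8): +1 cycles.
Per-hop latency L = Δcyc = 1.

L = 1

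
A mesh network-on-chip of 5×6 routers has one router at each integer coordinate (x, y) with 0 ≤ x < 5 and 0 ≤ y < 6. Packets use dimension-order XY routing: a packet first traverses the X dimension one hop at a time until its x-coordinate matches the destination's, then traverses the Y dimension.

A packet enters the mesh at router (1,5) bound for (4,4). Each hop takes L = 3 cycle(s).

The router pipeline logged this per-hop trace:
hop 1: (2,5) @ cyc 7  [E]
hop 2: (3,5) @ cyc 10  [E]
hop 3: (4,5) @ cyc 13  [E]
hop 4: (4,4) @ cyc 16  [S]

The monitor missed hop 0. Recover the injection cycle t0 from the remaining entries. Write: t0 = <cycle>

The first recorded entry is hop 1 at cycle 7.
t0 = cyc[1] − L = 7 − 3 = 4.

t0 = 4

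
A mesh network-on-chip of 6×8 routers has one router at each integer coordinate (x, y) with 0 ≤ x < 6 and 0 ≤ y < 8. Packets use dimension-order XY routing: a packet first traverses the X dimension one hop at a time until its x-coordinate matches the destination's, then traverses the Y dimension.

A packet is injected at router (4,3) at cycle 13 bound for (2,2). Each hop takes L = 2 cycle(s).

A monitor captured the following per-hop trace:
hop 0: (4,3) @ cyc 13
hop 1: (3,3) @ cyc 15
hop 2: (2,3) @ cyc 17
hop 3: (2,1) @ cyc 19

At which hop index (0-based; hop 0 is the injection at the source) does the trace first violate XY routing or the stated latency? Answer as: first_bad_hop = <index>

[1] (-1,+0) / 2c ⇒ ok
[2] (-1,+0) / 2c ⇒ ok
[3] (+0,-2) / 2c ⇒ BAD: non-unit step

first_bad_hop = 3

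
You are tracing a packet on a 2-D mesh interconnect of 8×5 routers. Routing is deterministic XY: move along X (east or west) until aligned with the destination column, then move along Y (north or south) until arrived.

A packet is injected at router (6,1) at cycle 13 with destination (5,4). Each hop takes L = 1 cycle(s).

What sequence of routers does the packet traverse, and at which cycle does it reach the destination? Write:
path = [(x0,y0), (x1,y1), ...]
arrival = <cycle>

path = [(6,1), (5,1), (5,2), (5,3), (5,4)]
arrival = 17

t=13: at (6,1)
t=14: at (5,1) after W
t=15: at (5,2) after N
t=16: at (5,3) after N
t=17: at (5,4) after N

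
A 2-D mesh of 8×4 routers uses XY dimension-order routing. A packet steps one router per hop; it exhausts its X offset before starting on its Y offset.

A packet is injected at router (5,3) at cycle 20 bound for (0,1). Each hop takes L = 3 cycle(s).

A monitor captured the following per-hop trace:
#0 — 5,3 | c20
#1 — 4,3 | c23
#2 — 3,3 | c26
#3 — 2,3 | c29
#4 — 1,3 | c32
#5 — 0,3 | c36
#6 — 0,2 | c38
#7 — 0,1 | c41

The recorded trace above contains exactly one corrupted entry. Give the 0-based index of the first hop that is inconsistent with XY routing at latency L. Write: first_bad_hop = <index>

first_bad_hop = 5

[1] (-1,+0) / 3c ⇒ ok
[2] (-1,+0) / 3c ⇒ ok
[3] (-1,+0) / 3c ⇒ ok
[4] (-1,+0) / 3c ⇒ ok
[5] (-1,+0) / 4c ⇒ BAD: Δcyc=4≠L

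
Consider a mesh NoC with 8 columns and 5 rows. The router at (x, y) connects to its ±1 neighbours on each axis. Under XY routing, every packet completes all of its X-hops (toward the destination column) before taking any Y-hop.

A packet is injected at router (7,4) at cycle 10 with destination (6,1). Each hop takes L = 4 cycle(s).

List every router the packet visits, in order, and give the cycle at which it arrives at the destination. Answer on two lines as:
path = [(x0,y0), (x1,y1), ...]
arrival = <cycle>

  0. router=(7,4) cycle=10 (inject)
  1. router=(6,4) cycle=14 dir=W
  2. router=(6,3) cycle=18 dir=S
  3. router=(6,2) cycle=22 dir=S
  4. router=(6,1) cycle=26 dir=S

path = [(7,4), (6,4), (6,3), (6,2), (6,1)]
arrival = 26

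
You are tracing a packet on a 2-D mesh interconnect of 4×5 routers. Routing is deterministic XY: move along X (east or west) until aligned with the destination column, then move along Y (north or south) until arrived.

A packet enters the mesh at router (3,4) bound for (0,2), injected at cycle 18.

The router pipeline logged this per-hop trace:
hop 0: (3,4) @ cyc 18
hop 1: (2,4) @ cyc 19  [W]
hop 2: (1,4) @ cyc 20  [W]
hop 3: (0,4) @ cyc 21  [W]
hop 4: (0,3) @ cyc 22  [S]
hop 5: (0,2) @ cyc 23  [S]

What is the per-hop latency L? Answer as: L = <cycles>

cyc[1] − cyc[0] = 19 − 18 = 1.
Per-hop latency L = Δcyc = 1.

L = 1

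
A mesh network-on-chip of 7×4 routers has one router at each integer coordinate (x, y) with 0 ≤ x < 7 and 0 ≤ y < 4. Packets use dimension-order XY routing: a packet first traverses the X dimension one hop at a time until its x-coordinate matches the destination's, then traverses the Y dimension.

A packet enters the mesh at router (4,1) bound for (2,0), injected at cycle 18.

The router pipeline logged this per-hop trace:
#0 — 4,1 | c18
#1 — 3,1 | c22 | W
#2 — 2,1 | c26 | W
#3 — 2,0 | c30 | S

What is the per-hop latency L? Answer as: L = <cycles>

L = 4

cyc[1] − cyc[0] = 22 − 18 = 4.
One hop costs L cycles, so L = 4.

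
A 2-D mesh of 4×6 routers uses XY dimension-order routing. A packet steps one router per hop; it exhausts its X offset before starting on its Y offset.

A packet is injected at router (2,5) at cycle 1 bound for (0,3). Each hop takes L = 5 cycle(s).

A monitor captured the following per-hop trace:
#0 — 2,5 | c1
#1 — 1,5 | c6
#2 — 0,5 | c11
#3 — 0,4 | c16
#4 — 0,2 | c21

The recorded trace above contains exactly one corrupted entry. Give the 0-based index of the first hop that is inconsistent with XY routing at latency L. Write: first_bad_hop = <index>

[1] (-1,+0) / 5c ⇒ ok
[2] (-1,+0) / 5c ⇒ ok
[3] (+0,-1) / 5c ⇒ ok
[4] (+0,-2) / 5c ⇒ BAD: non-unit step

first_bad_hop = 4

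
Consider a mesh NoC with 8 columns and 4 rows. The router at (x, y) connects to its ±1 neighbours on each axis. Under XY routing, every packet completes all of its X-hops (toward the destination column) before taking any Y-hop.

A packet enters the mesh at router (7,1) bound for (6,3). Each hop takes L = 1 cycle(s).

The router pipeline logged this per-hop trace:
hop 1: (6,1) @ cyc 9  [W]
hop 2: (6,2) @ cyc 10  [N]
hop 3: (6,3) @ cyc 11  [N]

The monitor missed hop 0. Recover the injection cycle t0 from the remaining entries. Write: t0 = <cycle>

t0 = 8

cyc[1] = 9 and cyc[k] = t0 + k·L for every k.
So t0 = 9 − 1·1 = 8.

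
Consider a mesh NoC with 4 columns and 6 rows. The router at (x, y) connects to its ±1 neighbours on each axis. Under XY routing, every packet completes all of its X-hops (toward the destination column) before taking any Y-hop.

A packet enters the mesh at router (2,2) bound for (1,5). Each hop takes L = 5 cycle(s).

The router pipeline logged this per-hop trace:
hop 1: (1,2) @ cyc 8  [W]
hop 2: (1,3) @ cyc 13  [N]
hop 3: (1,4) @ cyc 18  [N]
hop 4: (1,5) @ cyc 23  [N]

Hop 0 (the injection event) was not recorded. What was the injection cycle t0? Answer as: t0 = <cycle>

t0 = 3

cyc[1] = 8 and cyc[k] = t0 + k·L for every k.
t0 = cyc[1] − L = 8 − 5 = 3.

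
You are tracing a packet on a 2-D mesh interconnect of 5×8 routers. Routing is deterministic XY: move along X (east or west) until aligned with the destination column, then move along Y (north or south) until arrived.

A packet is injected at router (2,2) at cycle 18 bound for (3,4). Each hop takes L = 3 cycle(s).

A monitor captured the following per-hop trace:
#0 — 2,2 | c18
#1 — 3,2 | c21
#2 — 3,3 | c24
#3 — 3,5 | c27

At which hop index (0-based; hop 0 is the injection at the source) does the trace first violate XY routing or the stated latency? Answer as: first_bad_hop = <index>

[1] (+1,+0) / 3c ⇒ ok
[2] (+0,+1) / 3c ⇒ ok
[3] (+0,+2) / 3c ⇒ BAD: non-unit step

first_bad_hop = 3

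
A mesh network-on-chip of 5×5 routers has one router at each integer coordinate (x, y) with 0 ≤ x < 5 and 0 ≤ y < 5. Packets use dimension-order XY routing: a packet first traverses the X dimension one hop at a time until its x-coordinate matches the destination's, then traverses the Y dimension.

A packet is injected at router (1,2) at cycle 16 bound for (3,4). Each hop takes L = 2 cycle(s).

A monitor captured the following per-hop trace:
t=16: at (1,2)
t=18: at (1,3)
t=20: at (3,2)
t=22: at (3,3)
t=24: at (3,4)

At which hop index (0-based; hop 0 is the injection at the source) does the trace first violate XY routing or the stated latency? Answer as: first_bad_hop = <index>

first_bad_hop = 1

check 1→ d=(0,1) cyc+2: BAD: Y-move but x=1≠3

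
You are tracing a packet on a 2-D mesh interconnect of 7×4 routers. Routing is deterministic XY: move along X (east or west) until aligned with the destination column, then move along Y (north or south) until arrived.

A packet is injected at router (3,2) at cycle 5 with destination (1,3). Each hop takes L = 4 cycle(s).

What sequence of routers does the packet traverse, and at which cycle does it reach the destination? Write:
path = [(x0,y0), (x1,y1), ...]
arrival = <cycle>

path = [(3,2), (2,2), (1,2), (1,3)]
arrival = 17

[0] x=3 y=2 t=5
[1] x=2 y=2 t=9 →W
[2] x=1 y=2 t=13 →W
[3] x=1 y=3 t=17 →N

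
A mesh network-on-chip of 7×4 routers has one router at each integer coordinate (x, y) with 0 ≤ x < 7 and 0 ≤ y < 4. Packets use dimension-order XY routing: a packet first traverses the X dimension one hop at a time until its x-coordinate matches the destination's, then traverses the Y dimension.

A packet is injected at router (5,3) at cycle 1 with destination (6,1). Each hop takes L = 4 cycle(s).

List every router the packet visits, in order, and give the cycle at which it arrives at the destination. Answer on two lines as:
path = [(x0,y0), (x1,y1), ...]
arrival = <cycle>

path = [(5,3), (6,3), (6,2), (6,1)]
arrival = 13

t=1: at (5,3)
t=5: at (6,3) after E
t=9: at (6,2) after S
t=13: at (6,1) after S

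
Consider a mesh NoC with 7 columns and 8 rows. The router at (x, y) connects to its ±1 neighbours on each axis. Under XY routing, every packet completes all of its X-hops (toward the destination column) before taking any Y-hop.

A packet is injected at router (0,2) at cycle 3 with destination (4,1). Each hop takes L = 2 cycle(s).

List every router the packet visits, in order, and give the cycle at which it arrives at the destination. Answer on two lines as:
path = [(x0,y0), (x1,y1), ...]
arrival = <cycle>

path = [(0,2), (1,2), (2,2), (3,2), (4,2), (4,1)]
arrival = 13

[0] x=0 y=2 t=3
[1] x=1 y=2 t=5 →E
[2] x=2 y=2 t=7 →E
[3] x=3 y=2 t=9 →E
[4] x=4 y=2 t=11 →E
[5] x=4 y=1 t=13 →S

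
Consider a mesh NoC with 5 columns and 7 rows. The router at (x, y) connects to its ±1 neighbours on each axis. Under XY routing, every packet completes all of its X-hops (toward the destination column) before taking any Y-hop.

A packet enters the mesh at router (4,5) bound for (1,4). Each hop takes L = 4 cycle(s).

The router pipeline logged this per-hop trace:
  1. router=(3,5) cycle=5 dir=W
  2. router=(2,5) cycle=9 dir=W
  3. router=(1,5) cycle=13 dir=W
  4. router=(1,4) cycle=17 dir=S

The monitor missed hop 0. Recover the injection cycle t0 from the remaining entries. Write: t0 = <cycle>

cyc[1] = 5 and cyc[k] = t0 + k·L for every k.
t0 = cyc[1] − L = 5 − 4 = 1.

t0 = 1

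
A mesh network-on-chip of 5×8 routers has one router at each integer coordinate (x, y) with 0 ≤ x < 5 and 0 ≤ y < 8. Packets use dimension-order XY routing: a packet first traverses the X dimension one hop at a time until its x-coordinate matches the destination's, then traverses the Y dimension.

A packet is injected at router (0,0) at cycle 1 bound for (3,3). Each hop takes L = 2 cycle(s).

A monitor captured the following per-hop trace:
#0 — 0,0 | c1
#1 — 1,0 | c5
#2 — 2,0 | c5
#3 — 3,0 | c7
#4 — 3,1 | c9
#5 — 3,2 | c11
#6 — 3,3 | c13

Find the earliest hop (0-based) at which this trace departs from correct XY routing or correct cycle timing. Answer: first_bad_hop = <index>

[1] (+1,+0) / 4c ⇒ BAD: Δcyc=4≠L

first_bad_hop = 1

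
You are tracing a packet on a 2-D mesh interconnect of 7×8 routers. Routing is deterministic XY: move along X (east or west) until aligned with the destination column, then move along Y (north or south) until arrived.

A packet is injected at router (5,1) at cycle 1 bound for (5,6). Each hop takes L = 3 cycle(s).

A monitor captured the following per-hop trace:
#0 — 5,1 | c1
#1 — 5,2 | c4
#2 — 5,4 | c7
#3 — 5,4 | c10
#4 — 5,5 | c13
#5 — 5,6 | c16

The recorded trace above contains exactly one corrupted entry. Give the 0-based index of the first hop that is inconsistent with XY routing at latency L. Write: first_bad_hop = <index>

check 1→ d=(0,1) cyc+3: ok
check 2→ d=(0,2) cyc+3: BAD: non-unit step

first_bad_hop = 2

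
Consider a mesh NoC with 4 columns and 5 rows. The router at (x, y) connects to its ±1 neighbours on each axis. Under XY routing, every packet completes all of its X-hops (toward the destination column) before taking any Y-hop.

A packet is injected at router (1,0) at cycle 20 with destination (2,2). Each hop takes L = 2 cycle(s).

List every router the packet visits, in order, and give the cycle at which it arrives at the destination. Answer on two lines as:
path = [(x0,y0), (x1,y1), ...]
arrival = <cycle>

t=20: at (1,0)
t=22: at (2,0) after E
t=24: at (2,1) after N
t=26: at (2,2) after N

path = [(1,0), (2,0), (2,1), (2,2)]
arrival = 26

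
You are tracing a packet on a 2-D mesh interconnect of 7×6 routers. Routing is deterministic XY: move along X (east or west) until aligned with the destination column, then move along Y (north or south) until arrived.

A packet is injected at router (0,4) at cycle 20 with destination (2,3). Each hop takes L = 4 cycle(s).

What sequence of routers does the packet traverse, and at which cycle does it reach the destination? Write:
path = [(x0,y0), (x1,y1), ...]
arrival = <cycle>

path = [(0,4), (1,4), (2,4), (2,3)]
arrival = 32

  0. router=(0,4) cycle=20 (inject)
  1. router=(1,4) cycle=24 dir=E
  2. router=(2,4) cycle=28 dir=E
  3. router=(2,3) cycle=32 dir=S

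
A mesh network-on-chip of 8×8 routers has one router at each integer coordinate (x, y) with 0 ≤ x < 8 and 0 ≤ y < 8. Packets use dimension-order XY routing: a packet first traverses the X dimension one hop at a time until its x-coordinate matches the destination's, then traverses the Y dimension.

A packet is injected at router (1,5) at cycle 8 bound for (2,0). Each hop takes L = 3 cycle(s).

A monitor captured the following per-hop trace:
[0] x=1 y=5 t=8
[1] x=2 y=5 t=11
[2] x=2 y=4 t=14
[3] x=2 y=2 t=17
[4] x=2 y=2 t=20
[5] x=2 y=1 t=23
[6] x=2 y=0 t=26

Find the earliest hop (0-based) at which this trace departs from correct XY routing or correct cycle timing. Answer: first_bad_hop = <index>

check 1→ d=(1,0) cyc+3: ok
check 2→ d=(0,-1) cyc+3: ok
check 3→ d=(0,-2) cyc+3: BAD: non-unit step

first_bad_hop = 3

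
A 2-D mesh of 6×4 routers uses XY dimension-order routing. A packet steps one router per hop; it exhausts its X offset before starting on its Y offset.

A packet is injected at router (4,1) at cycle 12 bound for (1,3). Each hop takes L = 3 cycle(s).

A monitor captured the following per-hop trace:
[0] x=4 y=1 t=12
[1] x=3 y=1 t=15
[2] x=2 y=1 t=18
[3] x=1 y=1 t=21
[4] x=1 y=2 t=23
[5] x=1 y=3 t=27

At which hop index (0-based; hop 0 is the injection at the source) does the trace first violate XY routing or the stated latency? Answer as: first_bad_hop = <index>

first_bad_hop = 4

hop 1: step (-1,+0), +3 cyc — ok
hop 2: step (-1,+0), +3 cyc — ok
hop 3: step (-1,+0), +3 cyc — ok
hop 4: step (+0,+1), +2 cyc — BAD: Δcyc=2≠L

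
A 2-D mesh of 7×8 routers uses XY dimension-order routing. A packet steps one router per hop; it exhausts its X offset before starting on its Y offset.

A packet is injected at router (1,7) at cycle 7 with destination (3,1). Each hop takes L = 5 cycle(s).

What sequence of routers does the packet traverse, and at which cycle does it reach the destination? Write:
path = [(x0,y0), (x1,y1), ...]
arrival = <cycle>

hop 0: (1,7) @ cyc 7
hop 1: (2,7) @ cyc 12  [E]
hop 2: (3,7) @ cyc 17  [E]
hop 3: (3,6) @ cyc 22  [S]
hop 4: (3,5) @ cyc 27  [S]
hop 5: (3,4) @ cyc 32  [S]
hop 6: (3,3) @ cyc 37  [S]
hop 7: (3,2) @ cyc 42  [S]
hop 8: (3,1) @ cyc 47  [S]

path = [(1,7), (2,7), (3,7), (3,6), (3,5), (3,4), (3,3), (3,2), (3,1)]
arrival = 47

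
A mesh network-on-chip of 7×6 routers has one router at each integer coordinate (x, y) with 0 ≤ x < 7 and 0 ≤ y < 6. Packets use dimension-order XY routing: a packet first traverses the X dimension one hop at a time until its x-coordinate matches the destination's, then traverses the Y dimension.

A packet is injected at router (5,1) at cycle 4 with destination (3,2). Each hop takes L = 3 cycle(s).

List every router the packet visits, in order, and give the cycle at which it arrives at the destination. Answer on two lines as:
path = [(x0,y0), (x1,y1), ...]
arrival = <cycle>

path = [(5,1), (4,1), (3,1), (3,2)]
arrival = 13

t=4: at (5,1)
t=7: at (4,1) after W
t=10: at (3,1) after W
t=13: at (3,2) after N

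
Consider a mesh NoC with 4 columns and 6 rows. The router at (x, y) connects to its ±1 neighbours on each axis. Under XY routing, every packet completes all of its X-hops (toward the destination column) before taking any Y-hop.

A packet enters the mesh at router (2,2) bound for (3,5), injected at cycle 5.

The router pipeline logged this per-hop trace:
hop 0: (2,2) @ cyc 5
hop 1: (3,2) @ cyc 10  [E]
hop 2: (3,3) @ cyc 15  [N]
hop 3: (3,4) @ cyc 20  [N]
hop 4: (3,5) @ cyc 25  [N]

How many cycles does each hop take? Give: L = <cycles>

Δcyc across hop 0→1: 10 − 5 = 5.
Per-hop latency L = Δcyc = 5.

L = 5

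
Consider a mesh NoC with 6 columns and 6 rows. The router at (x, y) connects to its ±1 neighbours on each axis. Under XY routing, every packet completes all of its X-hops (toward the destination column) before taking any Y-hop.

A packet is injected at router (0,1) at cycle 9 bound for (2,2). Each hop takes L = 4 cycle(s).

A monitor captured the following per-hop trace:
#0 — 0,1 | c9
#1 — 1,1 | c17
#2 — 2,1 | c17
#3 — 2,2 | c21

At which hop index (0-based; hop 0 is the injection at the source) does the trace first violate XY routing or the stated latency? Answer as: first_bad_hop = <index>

  1: Δx=+1 Δy=+0 Δt=8 [BAD: Δcyc=8≠L]

first_bad_hop = 1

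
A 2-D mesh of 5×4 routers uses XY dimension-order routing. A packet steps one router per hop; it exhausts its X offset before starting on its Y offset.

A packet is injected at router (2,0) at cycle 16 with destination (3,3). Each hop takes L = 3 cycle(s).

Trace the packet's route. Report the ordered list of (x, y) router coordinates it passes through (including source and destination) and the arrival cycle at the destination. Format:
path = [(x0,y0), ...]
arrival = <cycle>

path = [(2,0), (3,0), (3,1), (3,2), (3,3)]
arrival = 28

#0 — 2,0 | c16
#1 — 3,0 | c19 | E
#2 — 3,1 | c22 | N
#3 — 3,2 | c25 | N
#4 — 3,3 | c28 | N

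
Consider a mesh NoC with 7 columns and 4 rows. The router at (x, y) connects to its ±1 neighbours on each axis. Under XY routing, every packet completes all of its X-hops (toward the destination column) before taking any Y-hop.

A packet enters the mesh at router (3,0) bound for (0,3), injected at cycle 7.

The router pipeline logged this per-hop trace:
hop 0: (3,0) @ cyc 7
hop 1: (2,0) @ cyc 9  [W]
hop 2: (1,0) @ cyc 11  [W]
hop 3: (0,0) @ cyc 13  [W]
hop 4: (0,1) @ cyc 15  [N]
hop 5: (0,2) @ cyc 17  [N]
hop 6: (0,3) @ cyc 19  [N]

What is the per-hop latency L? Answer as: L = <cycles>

L = 2

From hop 0 (7) to hop 1 (9): +2 cycles.
Per-hop latency L = Δcyc = 2.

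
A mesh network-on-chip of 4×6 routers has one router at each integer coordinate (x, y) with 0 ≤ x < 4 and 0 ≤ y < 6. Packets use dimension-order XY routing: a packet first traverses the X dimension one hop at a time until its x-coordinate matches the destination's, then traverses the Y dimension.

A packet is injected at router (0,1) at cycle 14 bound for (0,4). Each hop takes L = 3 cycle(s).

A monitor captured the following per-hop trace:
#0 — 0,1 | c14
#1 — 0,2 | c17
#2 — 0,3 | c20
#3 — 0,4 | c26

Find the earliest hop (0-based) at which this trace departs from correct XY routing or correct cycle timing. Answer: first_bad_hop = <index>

first_bad_hop = 3

hop 1: step (+0,+1), +3 cyc — ok
hop 2: step (+0,+1), +3 cyc — ok
hop 3: step (+0,+1), +6 cyc — BAD: Δcyc=6≠L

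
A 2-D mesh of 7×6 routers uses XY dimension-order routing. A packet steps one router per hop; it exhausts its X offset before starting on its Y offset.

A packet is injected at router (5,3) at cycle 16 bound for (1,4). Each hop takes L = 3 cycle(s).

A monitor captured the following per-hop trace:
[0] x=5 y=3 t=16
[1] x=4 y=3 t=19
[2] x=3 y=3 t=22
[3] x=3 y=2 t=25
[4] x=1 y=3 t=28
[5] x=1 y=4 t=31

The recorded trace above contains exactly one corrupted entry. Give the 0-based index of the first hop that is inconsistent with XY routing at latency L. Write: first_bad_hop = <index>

first_bad_hop = 3

hop 1: step (-1,+0), +3 cyc — ok
hop 2: step (-1,+0), +3 cyc — ok
hop 3: step (+0,-1), +3 cyc — BAD: Y-move but x=3≠1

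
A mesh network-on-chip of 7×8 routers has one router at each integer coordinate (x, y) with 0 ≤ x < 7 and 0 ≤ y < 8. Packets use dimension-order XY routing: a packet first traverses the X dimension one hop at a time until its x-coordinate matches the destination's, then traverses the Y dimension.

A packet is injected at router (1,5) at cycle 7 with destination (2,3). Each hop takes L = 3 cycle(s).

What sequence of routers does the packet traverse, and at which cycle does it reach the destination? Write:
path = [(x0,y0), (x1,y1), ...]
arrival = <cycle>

path = [(1,5), (2,5), (2,4), (2,3)]
arrival = 16

src (1,5)  cyc=7
E→(2,5)  cyc=10
S→(2,4)  cyc=13
S→(2,3)  cyc=16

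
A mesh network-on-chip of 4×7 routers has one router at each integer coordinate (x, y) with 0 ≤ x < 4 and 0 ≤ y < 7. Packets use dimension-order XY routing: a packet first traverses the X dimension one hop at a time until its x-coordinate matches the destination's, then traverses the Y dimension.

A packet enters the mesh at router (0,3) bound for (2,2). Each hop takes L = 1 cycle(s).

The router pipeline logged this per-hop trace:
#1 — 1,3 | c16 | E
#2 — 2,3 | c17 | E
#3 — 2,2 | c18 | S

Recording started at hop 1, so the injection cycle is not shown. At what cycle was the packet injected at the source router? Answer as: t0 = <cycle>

t0 = 15

At hop 1 the cycle is 16; in general cyc_k = t0 + kL.
Subtract one hop: t0 = 16 − 1 = 15.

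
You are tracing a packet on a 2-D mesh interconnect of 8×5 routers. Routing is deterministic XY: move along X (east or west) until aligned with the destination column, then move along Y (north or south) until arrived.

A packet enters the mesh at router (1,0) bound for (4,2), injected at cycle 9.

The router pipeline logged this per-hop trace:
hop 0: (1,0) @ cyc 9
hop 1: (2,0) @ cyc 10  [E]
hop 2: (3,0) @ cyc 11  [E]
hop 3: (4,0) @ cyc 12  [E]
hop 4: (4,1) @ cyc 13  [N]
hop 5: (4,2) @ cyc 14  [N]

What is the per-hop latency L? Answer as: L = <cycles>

L = 1

Δcyc across hop 0→1: 10 − 9 = 1.
Each hop adds L, hence L = 1.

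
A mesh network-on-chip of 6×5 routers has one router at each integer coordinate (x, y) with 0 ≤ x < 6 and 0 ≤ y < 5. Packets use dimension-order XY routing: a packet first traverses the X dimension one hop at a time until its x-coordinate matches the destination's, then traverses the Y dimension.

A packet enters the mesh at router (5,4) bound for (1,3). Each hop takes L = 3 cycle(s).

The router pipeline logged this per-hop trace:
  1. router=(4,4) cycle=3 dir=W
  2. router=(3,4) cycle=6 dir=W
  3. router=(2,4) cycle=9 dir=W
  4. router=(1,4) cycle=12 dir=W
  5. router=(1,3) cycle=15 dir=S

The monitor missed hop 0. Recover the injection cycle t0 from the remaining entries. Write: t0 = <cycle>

t0 = 0

cyc[1] = 3 and cyc[k] = t0 + k·L for every k.
t0 = cyc[1] − L = 3 − 3 = 0.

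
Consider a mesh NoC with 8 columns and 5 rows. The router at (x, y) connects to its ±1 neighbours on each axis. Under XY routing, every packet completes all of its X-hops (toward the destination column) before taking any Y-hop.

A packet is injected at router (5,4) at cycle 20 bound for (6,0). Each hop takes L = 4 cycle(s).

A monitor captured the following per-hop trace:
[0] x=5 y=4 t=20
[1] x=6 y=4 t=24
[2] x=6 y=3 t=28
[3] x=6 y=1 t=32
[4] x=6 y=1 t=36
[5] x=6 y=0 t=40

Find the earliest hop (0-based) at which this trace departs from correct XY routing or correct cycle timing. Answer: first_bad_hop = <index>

first_bad_hop = 3

  1: Δx=+1 Δy=+0 Δt=4 [ok]
  2: Δx=+0 Δy=-1 Δt=4 [ok]
  3: Δx=+0 Δy=-2 Δt=4 [BAD: non-unit step]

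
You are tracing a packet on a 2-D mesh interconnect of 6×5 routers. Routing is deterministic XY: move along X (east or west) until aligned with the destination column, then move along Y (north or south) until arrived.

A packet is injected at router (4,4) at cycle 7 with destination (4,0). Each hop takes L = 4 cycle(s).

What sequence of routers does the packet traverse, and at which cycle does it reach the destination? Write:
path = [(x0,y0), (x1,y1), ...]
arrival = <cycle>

src (4,4)  cyc=7
S→(4,3)  cyc=11
S→(4,2)  cyc=15
S→(4,1)  cyc=19
S→(4,0)  cyc=23

path = [(4,4), (4,3), (4,2), (4,1), (4,0)]
arrival = 23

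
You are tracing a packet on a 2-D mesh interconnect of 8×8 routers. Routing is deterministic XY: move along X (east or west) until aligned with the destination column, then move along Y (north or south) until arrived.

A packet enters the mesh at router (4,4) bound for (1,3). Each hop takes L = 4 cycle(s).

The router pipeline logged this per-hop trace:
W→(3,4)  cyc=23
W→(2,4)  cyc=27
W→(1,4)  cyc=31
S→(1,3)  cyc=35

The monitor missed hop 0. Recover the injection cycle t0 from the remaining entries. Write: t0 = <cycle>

cyc[1] = 23 and cyc[k] = t0 + k·L for every k.
So t0 = 23 − 1·4 = 19.

t0 = 19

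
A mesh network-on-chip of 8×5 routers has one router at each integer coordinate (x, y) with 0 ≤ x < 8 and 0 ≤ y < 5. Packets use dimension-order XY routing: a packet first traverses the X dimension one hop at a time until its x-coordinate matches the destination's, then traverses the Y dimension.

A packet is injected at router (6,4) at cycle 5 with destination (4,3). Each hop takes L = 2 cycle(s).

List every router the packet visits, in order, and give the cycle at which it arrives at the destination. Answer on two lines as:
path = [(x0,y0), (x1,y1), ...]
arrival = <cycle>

  0. router=(6,4) cycle=5 (inject)
  1. router=(5,4) cycle=7 dir=W
  2. router=(4,4) cycle=9 dir=W
  3. router=(4,3) cycle=11 dir=S

path = [(6,4), (5,4), (4,4), (4,3)]
arrival = 11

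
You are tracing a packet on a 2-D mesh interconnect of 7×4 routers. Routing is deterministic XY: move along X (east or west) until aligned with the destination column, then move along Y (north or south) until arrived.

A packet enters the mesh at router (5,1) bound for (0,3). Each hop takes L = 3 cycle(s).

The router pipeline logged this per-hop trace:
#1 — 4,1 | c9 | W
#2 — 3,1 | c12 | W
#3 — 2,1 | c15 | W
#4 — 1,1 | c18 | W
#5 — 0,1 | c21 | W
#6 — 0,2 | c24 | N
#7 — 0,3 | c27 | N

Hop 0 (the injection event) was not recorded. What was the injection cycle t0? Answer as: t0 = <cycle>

t0 = 6

Hop 1 reached at cycle 9; hop k is at t0 + k·L.
Therefore t0 = 9 − L = 6.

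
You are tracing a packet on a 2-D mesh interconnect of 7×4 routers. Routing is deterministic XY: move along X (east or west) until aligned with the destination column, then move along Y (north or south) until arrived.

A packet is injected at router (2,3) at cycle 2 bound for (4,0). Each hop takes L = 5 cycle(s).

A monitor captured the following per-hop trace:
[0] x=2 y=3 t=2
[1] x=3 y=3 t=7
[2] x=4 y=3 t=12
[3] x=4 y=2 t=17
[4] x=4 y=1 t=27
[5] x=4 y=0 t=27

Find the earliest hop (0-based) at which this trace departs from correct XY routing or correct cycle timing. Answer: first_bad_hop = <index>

  1: Δx=+1 Δy=+0 Δt=5 [ok]
  2: Δx=+1 Δy=+0 Δt=5 [ok]
  3: Δx=+0 Δy=-1 Δt=5 [ok]
  4: Δx=+0 Δy=-1 Δt=10 [BAD: Δcyc=10≠L]

first_bad_hop = 4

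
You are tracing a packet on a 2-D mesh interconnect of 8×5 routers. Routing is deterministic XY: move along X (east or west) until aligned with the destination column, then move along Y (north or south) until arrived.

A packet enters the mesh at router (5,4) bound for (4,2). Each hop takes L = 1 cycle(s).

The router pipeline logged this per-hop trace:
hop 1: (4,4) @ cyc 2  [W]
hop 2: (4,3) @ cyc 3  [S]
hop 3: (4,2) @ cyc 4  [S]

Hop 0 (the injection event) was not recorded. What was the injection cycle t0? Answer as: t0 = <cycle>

t0 = 1

At hop 1 the cycle is 2; in general cyc_k = t0 + kL.
t0 = cyc[1] − L = 2 − 1 = 1.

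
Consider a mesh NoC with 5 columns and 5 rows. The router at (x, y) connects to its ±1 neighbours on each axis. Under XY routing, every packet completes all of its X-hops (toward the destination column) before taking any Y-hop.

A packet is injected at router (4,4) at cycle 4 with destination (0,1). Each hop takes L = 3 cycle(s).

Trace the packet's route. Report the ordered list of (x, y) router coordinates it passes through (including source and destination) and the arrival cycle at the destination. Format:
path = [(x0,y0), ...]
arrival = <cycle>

path = [(4,4), (3,4), (2,4), (1,4), (0,4), (0,3), (0,2), (0,1)]
arrival = 25

t=4: at (4,4)
t=7: at (3,4) after W
t=10: at (2,4) after W
t=13: at (1,4) after W
t=16: at (0,4) after W
t=19: at (0,3) after S
t=22: at (0,2) after S
t=25: at (0,1) after S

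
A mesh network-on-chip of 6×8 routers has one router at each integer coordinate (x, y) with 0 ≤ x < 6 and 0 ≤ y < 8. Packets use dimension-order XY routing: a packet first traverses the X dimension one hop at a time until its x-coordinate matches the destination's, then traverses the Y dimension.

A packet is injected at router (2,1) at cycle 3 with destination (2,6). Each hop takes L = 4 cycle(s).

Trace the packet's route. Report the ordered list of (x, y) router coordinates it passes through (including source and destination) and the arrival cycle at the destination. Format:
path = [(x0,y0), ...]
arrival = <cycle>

src (2,1)  cyc=3
N→(2,2)  cyc=7
N→(2,3)  cyc=11
N→(2,4)  cyc=15
N→(2,5)  cyc=19
N→(2,6)  cyc=23

path = [(2,1), (2,2), (2,3), (2,4), (2,5), (2,6)]
arrival = 23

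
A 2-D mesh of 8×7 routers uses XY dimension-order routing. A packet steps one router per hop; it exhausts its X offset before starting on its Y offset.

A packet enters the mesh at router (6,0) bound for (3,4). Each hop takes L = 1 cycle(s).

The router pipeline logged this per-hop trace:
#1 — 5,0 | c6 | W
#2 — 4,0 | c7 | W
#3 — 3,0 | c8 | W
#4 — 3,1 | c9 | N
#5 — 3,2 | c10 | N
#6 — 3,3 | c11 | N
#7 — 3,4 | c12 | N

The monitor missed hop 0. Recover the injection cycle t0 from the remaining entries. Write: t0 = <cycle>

The first recorded entry is hop 1 at cycle 6.
Therefore t0 = 6 − L = 5.

t0 = 5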